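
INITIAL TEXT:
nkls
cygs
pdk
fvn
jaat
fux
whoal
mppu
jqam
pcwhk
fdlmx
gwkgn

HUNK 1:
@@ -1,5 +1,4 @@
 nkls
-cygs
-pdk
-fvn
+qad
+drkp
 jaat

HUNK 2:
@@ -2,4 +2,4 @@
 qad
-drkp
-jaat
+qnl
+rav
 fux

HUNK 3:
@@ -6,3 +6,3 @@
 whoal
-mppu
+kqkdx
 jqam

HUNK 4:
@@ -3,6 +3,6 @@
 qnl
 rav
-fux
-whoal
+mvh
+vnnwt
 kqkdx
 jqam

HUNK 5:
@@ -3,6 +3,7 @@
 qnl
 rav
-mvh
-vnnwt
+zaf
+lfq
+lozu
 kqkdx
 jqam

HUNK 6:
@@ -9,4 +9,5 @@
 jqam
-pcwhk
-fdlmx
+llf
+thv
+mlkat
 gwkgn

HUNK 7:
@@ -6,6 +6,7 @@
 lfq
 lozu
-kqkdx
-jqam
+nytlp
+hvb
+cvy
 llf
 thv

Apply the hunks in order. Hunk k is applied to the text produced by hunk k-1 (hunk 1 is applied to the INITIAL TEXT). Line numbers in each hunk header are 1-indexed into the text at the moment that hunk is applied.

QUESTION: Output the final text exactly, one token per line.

Hunk 1: at line 1 remove [cygs,pdk,fvn] add [qad,drkp] -> 11 lines: nkls qad drkp jaat fux whoal mppu jqam pcwhk fdlmx gwkgn
Hunk 2: at line 2 remove [drkp,jaat] add [qnl,rav] -> 11 lines: nkls qad qnl rav fux whoal mppu jqam pcwhk fdlmx gwkgn
Hunk 3: at line 6 remove [mppu] add [kqkdx] -> 11 lines: nkls qad qnl rav fux whoal kqkdx jqam pcwhk fdlmx gwkgn
Hunk 4: at line 3 remove [fux,whoal] add [mvh,vnnwt] -> 11 lines: nkls qad qnl rav mvh vnnwt kqkdx jqam pcwhk fdlmx gwkgn
Hunk 5: at line 3 remove [mvh,vnnwt] add [zaf,lfq,lozu] -> 12 lines: nkls qad qnl rav zaf lfq lozu kqkdx jqam pcwhk fdlmx gwkgn
Hunk 6: at line 9 remove [pcwhk,fdlmx] add [llf,thv,mlkat] -> 13 lines: nkls qad qnl rav zaf lfq lozu kqkdx jqam llf thv mlkat gwkgn
Hunk 7: at line 6 remove [kqkdx,jqam] add [nytlp,hvb,cvy] -> 14 lines: nkls qad qnl rav zaf lfq lozu nytlp hvb cvy llf thv mlkat gwkgn

Answer: nkls
qad
qnl
rav
zaf
lfq
lozu
nytlp
hvb
cvy
llf
thv
mlkat
gwkgn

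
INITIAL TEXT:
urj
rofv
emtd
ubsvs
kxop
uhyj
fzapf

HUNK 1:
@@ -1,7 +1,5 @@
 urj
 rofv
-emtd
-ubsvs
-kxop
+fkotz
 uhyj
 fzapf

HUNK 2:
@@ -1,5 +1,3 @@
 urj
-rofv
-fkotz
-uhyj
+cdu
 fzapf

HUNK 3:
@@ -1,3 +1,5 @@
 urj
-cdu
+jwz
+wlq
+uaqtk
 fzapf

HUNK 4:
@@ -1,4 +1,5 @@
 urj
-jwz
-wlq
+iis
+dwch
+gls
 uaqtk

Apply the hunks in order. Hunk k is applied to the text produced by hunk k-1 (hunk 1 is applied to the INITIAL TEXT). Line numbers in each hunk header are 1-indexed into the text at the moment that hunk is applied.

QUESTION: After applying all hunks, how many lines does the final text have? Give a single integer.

Hunk 1: at line 1 remove [emtd,ubsvs,kxop] add [fkotz] -> 5 lines: urj rofv fkotz uhyj fzapf
Hunk 2: at line 1 remove [rofv,fkotz,uhyj] add [cdu] -> 3 lines: urj cdu fzapf
Hunk 3: at line 1 remove [cdu] add [jwz,wlq,uaqtk] -> 5 lines: urj jwz wlq uaqtk fzapf
Hunk 4: at line 1 remove [jwz,wlq] add [iis,dwch,gls] -> 6 lines: urj iis dwch gls uaqtk fzapf
Final line count: 6

Answer: 6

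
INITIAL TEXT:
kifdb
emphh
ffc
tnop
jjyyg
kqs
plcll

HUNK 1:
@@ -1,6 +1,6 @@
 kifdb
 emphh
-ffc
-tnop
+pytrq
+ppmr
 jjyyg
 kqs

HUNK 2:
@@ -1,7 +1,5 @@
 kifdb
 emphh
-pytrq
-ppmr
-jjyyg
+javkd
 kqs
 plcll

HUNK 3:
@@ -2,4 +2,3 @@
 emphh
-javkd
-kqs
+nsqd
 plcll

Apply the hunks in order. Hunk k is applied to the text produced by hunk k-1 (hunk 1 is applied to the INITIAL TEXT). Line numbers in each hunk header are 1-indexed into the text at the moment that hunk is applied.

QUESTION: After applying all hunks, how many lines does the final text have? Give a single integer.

Answer: 4

Derivation:
Hunk 1: at line 1 remove [ffc,tnop] add [pytrq,ppmr] -> 7 lines: kifdb emphh pytrq ppmr jjyyg kqs plcll
Hunk 2: at line 1 remove [pytrq,ppmr,jjyyg] add [javkd] -> 5 lines: kifdb emphh javkd kqs plcll
Hunk 3: at line 2 remove [javkd,kqs] add [nsqd] -> 4 lines: kifdb emphh nsqd plcll
Final line count: 4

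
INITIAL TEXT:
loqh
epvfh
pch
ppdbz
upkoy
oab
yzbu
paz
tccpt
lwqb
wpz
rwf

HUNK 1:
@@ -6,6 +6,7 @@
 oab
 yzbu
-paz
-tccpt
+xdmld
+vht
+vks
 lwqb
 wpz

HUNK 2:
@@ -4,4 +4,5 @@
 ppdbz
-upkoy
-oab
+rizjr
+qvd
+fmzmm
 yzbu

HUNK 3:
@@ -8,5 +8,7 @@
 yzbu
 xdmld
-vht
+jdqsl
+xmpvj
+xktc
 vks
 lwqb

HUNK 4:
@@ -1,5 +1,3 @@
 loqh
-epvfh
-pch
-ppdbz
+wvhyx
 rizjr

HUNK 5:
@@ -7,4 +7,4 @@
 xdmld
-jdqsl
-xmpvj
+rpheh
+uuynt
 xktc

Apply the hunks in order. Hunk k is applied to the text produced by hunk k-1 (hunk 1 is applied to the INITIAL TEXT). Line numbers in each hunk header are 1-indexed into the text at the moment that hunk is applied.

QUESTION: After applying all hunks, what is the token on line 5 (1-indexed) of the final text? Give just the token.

Answer: fmzmm

Derivation:
Hunk 1: at line 6 remove [paz,tccpt] add [xdmld,vht,vks] -> 13 lines: loqh epvfh pch ppdbz upkoy oab yzbu xdmld vht vks lwqb wpz rwf
Hunk 2: at line 4 remove [upkoy,oab] add [rizjr,qvd,fmzmm] -> 14 lines: loqh epvfh pch ppdbz rizjr qvd fmzmm yzbu xdmld vht vks lwqb wpz rwf
Hunk 3: at line 8 remove [vht] add [jdqsl,xmpvj,xktc] -> 16 lines: loqh epvfh pch ppdbz rizjr qvd fmzmm yzbu xdmld jdqsl xmpvj xktc vks lwqb wpz rwf
Hunk 4: at line 1 remove [epvfh,pch,ppdbz] add [wvhyx] -> 14 lines: loqh wvhyx rizjr qvd fmzmm yzbu xdmld jdqsl xmpvj xktc vks lwqb wpz rwf
Hunk 5: at line 7 remove [jdqsl,xmpvj] add [rpheh,uuynt] -> 14 lines: loqh wvhyx rizjr qvd fmzmm yzbu xdmld rpheh uuynt xktc vks lwqb wpz rwf
Final line 5: fmzmm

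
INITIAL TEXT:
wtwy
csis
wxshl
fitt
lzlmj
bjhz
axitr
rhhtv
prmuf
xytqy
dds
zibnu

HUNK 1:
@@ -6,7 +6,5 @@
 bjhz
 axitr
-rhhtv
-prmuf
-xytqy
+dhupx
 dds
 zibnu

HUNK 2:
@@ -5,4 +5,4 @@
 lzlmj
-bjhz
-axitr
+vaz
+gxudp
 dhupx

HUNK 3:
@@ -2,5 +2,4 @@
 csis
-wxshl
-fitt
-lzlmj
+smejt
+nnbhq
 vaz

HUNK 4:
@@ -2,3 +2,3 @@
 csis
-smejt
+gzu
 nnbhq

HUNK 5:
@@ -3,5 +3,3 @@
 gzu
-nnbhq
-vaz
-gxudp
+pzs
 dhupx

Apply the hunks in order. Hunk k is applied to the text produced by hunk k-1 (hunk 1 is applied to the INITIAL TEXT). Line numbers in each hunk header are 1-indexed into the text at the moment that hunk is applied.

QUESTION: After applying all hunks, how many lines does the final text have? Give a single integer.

Hunk 1: at line 6 remove [rhhtv,prmuf,xytqy] add [dhupx] -> 10 lines: wtwy csis wxshl fitt lzlmj bjhz axitr dhupx dds zibnu
Hunk 2: at line 5 remove [bjhz,axitr] add [vaz,gxudp] -> 10 lines: wtwy csis wxshl fitt lzlmj vaz gxudp dhupx dds zibnu
Hunk 3: at line 2 remove [wxshl,fitt,lzlmj] add [smejt,nnbhq] -> 9 lines: wtwy csis smejt nnbhq vaz gxudp dhupx dds zibnu
Hunk 4: at line 2 remove [smejt] add [gzu] -> 9 lines: wtwy csis gzu nnbhq vaz gxudp dhupx dds zibnu
Hunk 5: at line 3 remove [nnbhq,vaz,gxudp] add [pzs] -> 7 lines: wtwy csis gzu pzs dhupx dds zibnu
Final line count: 7

Answer: 7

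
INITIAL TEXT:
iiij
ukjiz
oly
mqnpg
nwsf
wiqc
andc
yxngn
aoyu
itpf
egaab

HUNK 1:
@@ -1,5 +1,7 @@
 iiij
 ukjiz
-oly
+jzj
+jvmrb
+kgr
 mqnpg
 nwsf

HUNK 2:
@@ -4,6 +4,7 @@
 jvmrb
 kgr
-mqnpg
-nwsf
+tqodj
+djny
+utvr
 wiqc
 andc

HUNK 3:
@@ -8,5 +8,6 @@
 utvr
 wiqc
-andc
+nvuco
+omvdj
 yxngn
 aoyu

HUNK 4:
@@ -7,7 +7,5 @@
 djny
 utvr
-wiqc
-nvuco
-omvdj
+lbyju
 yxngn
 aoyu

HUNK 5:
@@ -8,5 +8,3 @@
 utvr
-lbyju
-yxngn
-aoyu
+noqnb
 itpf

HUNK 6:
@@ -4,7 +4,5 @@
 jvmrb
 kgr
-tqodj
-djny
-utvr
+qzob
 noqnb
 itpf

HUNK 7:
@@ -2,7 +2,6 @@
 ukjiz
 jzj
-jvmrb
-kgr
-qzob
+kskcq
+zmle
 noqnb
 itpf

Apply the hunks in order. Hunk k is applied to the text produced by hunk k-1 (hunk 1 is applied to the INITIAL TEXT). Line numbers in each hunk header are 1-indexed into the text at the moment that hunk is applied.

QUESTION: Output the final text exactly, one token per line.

Answer: iiij
ukjiz
jzj
kskcq
zmle
noqnb
itpf
egaab

Derivation:
Hunk 1: at line 1 remove [oly] add [jzj,jvmrb,kgr] -> 13 lines: iiij ukjiz jzj jvmrb kgr mqnpg nwsf wiqc andc yxngn aoyu itpf egaab
Hunk 2: at line 4 remove [mqnpg,nwsf] add [tqodj,djny,utvr] -> 14 lines: iiij ukjiz jzj jvmrb kgr tqodj djny utvr wiqc andc yxngn aoyu itpf egaab
Hunk 3: at line 8 remove [andc] add [nvuco,omvdj] -> 15 lines: iiij ukjiz jzj jvmrb kgr tqodj djny utvr wiqc nvuco omvdj yxngn aoyu itpf egaab
Hunk 4: at line 7 remove [wiqc,nvuco,omvdj] add [lbyju] -> 13 lines: iiij ukjiz jzj jvmrb kgr tqodj djny utvr lbyju yxngn aoyu itpf egaab
Hunk 5: at line 8 remove [lbyju,yxngn,aoyu] add [noqnb] -> 11 lines: iiij ukjiz jzj jvmrb kgr tqodj djny utvr noqnb itpf egaab
Hunk 6: at line 4 remove [tqodj,djny,utvr] add [qzob] -> 9 lines: iiij ukjiz jzj jvmrb kgr qzob noqnb itpf egaab
Hunk 7: at line 2 remove [jvmrb,kgr,qzob] add [kskcq,zmle] -> 8 lines: iiij ukjiz jzj kskcq zmle noqnb itpf egaab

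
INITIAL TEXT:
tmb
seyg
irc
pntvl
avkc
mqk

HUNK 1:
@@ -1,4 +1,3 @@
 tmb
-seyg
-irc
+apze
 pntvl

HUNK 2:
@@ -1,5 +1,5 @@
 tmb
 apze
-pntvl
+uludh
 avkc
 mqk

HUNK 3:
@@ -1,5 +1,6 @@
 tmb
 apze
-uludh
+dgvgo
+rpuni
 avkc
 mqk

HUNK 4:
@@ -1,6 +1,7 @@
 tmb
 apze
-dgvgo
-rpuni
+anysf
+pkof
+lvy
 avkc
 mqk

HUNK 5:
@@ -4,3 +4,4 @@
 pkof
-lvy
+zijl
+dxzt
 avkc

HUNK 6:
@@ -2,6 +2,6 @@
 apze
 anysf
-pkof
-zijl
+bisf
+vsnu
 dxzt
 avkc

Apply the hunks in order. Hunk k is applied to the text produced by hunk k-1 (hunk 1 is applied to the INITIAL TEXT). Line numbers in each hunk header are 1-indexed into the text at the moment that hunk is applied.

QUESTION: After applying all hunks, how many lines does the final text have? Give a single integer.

Hunk 1: at line 1 remove [seyg,irc] add [apze] -> 5 lines: tmb apze pntvl avkc mqk
Hunk 2: at line 1 remove [pntvl] add [uludh] -> 5 lines: tmb apze uludh avkc mqk
Hunk 3: at line 1 remove [uludh] add [dgvgo,rpuni] -> 6 lines: tmb apze dgvgo rpuni avkc mqk
Hunk 4: at line 1 remove [dgvgo,rpuni] add [anysf,pkof,lvy] -> 7 lines: tmb apze anysf pkof lvy avkc mqk
Hunk 5: at line 4 remove [lvy] add [zijl,dxzt] -> 8 lines: tmb apze anysf pkof zijl dxzt avkc mqk
Hunk 6: at line 2 remove [pkof,zijl] add [bisf,vsnu] -> 8 lines: tmb apze anysf bisf vsnu dxzt avkc mqk
Final line count: 8

Answer: 8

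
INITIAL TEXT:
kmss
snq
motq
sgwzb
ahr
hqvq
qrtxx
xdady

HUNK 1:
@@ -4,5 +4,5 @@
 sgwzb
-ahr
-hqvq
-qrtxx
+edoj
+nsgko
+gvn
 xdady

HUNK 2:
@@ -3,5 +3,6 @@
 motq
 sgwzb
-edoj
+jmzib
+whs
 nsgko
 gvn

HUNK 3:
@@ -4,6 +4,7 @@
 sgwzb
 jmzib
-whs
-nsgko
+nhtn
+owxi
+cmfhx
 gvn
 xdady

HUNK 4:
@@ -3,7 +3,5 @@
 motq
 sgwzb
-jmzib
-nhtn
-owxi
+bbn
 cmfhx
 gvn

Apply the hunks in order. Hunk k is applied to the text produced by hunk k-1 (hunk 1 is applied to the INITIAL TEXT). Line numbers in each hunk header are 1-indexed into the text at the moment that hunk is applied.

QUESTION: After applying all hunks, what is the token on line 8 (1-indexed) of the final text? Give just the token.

Answer: xdady

Derivation:
Hunk 1: at line 4 remove [ahr,hqvq,qrtxx] add [edoj,nsgko,gvn] -> 8 lines: kmss snq motq sgwzb edoj nsgko gvn xdady
Hunk 2: at line 3 remove [edoj] add [jmzib,whs] -> 9 lines: kmss snq motq sgwzb jmzib whs nsgko gvn xdady
Hunk 3: at line 4 remove [whs,nsgko] add [nhtn,owxi,cmfhx] -> 10 lines: kmss snq motq sgwzb jmzib nhtn owxi cmfhx gvn xdady
Hunk 4: at line 3 remove [jmzib,nhtn,owxi] add [bbn] -> 8 lines: kmss snq motq sgwzb bbn cmfhx gvn xdady
Final line 8: xdady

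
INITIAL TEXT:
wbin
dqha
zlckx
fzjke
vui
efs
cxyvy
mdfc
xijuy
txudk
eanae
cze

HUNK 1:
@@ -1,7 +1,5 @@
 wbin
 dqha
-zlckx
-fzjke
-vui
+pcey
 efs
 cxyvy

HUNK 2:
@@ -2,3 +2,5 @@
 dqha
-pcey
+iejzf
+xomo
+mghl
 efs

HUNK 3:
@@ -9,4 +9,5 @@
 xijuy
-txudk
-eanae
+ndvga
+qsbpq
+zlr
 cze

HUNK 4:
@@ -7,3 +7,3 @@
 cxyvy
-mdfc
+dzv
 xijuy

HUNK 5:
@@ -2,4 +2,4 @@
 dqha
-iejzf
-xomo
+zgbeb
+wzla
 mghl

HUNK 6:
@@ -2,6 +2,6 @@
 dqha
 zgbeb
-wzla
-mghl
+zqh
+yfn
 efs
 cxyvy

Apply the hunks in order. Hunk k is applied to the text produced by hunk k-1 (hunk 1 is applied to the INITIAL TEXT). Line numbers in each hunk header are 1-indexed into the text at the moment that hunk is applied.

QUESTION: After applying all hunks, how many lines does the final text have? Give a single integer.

Hunk 1: at line 1 remove [zlckx,fzjke,vui] add [pcey] -> 10 lines: wbin dqha pcey efs cxyvy mdfc xijuy txudk eanae cze
Hunk 2: at line 2 remove [pcey] add [iejzf,xomo,mghl] -> 12 lines: wbin dqha iejzf xomo mghl efs cxyvy mdfc xijuy txudk eanae cze
Hunk 3: at line 9 remove [txudk,eanae] add [ndvga,qsbpq,zlr] -> 13 lines: wbin dqha iejzf xomo mghl efs cxyvy mdfc xijuy ndvga qsbpq zlr cze
Hunk 4: at line 7 remove [mdfc] add [dzv] -> 13 lines: wbin dqha iejzf xomo mghl efs cxyvy dzv xijuy ndvga qsbpq zlr cze
Hunk 5: at line 2 remove [iejzf,xomo] add [zgbeb,wzla] -> 13 lines: wbin dqha zgbeb wzla mghl efs cxyvy dzv xijuy ndvga qsbpq zlr cze
Hunk 6: at line 2 remove [wzla,mghl] add [zqh,yfn] -> 13 lines: wbin dqha zgbeb zqh yfn efs cxyvy dzv xijuy ndvga qsbpq zlr cze
Final line count: 13

Answer: 13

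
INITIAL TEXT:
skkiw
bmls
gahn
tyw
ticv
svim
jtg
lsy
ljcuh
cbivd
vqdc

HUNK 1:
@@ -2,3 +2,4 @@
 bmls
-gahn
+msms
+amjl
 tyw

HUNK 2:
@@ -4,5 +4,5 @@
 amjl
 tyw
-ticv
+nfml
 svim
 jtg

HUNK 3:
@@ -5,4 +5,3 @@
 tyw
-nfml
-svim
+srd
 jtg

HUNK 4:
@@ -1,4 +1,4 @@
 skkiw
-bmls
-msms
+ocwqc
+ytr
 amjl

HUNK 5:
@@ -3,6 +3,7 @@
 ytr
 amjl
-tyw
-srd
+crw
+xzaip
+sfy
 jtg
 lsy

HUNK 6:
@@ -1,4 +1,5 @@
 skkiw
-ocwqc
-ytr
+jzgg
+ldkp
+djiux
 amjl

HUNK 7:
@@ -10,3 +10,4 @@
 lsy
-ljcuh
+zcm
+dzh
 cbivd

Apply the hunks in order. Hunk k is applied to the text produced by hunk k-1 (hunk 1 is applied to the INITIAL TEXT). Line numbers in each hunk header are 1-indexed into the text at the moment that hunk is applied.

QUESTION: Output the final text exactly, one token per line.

Answer: skkiw
jzgg
ldkp
djiux
amjl
crw
xzaip
sfy
jtg
lsy
zcm
dzh
cbivd
vqdc

Derivation:
Hunk 1: at line 2 remove [gahn] add [msms,amjl] -> 12 lines: skkiw bmls msms amjl tyw ticv svim jtg lsy ljcuh cbivd vqdc
Hunk 2: at line 4 remove [ticv] add [nfml] -> 12 lines: skkiw bmls msms amjl tyw nfml svim jtg lsy ljcuh cbivd vqdc
Hunk 3: at line 5 remove [nfml,svim] add [srd] -> 11 lines: skkiw bmls msms amjl tyw srd jtg lsy ljcuh cbivd vqdc
Hunk 4: at line 1 remove [bmls,msms] add [ocwqc,ytr] -> 11 lines: skkiw ocwqc ytr amjl tyw srd jtg lsy ljcuh cbivd vqdc
Hunk 5: at line 3 remove [tyw,srd] add [crw,xzaip,sfy] -> 12 lines: skkiw ocwqc ytr amjl crw xzaip sfy jtg lsy ljcuh cbivd vqdc
Hunk 6: at line 1 remove [ocwqc,ytr] add [jzgg,ldkp,djiux] -> 13 lines: skkiw jzgg ldkp djiux amjl crw xzaip sfy jtg lsy ljcuh cbivd vqdc
Hunk 7: at line 10 remove [ljcuh] add [zcm,dzh] -> 14 lines: skkiw jzgg ldkp djiux amjl crw xzaip sfy jtg lsy zcm dzh cbivd vqdc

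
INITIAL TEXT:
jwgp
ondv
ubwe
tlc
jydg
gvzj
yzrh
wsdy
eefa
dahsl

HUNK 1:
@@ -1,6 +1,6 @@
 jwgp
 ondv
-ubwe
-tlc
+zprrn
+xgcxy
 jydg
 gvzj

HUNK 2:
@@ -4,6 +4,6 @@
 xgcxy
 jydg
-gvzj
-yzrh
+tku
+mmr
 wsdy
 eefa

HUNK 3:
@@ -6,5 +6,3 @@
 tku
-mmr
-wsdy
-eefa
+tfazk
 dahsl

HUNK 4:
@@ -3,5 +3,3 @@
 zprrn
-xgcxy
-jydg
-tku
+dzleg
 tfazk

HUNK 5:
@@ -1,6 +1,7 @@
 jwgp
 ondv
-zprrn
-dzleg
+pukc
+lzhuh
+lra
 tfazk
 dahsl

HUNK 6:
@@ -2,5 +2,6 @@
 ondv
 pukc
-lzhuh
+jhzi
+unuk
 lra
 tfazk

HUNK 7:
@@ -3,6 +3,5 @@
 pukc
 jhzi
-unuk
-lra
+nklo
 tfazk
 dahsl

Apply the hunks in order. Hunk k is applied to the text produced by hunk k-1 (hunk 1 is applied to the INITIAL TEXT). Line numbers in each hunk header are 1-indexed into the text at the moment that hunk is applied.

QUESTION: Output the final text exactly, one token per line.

Hunk 1: at line 1 remove [ubwe,tlc] add [zprrn,xgcxy] -> 10 lines: jwgp ondv zprrn xgcxy jydg gvzj yzrh wsdy eefa dahsl
Hunk 2: at line 4 remove [gvzj,yzrh] add [tku,mmr] -> 10 lines: jwgp ondv zprrn xgcxy jydg tku mmr wsdy eefa dahsl
Hunk 3: at line 6 remove [mmr,wsdy,eefa] add [tfazk] -> 8 lines: jwgp ondv zprrn xgcxy jydg tku tfazk dahsl
Hunk 4: at line 3 remove [xgcxy,jydg,tku] add [dzleg] -> 6 lines: jwgp ondv zprrn dzleg tfazk dahsl
Hunk 5: at line 1 remove [zprrn,dzleg] add [pukc,lzhuh,lra] -> 7 lines: jwgp ondv pukc lzhuh lra tfazk dahsl
Hunk 6: at line 2 remove [lzhuh] add [jhzi,unuk] -> 8 lines: jwgp ondv pukc jhzi unuk lra tfazk dahsl
Hunk 7: at line 3 remove [unuk,lra] add [nklo] -> 7 lines: jwgp ondv pukc jhzi nklo tfazk dahsl

Answer: jwgp
ondv
pukc
jhzi
nklo
tfazk
dahsl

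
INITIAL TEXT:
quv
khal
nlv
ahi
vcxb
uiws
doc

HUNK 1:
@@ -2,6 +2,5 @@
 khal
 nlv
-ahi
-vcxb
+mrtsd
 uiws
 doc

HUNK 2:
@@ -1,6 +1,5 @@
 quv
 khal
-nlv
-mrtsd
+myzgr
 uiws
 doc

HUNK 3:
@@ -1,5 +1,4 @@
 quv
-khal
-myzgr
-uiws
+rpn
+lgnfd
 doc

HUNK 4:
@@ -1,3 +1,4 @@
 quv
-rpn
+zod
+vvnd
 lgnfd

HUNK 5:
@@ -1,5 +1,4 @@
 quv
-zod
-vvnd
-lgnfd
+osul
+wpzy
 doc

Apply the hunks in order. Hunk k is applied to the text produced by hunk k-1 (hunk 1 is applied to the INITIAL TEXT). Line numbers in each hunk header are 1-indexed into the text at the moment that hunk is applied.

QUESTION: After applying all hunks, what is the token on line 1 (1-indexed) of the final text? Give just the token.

Answer: quv

Derivation:
Hunk 1: at line 2 remove [ahi,vcxb] add [mrtsd] -> 6 lines: quv khal nlv mrtsd uiws doc
Hunk 2: at line 1 remove [nlv,mrtsd] add [myzgr] -> 5 lines: quv khal myzgr uiws doc
Hunk 3: at line 1 remove [khal,myzgr,uiws] add [rpn,lgnfd] -> 4 lines: quv rpn lgnfd doc
Hunk 4: at line 1 remove [rpn] add [zod,vvnd] -> 5 lines: quv zod vvnd lgnfd doc
Hunk 5: at line 1 remove [zod,vvnd,lgnfd] add [osul,wpzy] -> 4 lines: quv osul wpzy doc
Final line 1: quv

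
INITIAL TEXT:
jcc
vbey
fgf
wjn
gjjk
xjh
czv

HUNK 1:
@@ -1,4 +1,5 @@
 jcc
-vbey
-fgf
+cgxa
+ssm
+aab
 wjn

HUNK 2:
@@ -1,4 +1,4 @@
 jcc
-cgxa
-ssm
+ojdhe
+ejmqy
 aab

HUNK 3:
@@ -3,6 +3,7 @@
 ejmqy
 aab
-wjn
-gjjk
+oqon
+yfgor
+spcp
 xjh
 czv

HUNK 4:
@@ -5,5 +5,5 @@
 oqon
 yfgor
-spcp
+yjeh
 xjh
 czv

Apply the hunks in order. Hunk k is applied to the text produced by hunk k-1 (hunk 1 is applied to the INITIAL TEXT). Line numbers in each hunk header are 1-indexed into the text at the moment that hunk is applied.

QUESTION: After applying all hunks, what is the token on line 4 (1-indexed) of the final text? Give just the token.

Hunk 1: at line 1 remove [vbey,fgf] add [cgxa,ssm,aab] -> 8 lines: jcc cgxa ssm aab wjn gjjk xjh czv
Hunk 2: at line 1 remove [cgxa,ssm] add [ojdhe,ejmqy] -> 8 lines: jcc ojdhe ejmqy aab wjn gjjk xjh czv
Hunk 3: at line 3 remove [wjn,gjjk] add [oqon,yfgor,spcp] -> 9 lines: jcc ojdhe ejmqy aab oqon yfgor spcp xjh czv
Hunk 4: at line 5 remove [spcp] add [yjeh] -> 9 lines: jcc ojdhe ejmqy aab oqon yfgor yjeh xjh czv
Final line 4: aab

Answer: aab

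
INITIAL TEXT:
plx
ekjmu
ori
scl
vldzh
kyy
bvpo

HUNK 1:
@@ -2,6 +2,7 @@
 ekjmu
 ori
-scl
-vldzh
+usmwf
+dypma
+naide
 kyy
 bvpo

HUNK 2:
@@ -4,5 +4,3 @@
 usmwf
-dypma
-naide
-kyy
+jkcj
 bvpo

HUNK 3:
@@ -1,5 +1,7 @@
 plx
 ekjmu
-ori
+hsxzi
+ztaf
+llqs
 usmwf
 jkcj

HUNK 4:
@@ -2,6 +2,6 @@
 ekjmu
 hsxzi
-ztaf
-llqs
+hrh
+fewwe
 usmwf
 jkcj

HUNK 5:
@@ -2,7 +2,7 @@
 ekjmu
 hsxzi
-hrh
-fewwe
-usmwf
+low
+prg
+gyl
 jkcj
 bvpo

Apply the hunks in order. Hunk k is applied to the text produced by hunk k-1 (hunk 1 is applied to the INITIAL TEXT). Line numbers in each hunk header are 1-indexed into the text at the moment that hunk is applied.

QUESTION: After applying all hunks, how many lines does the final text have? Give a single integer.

Answer: 8

Derivation:
Hunk 1: at line 2 remove [scl,vldzh] add [usmwf,dypma,naide] -> 8 lines: plx ekjmu ori usmwf dypma naide kyy bvpo
Hunk 2: at line 4 remove [dypma,naide,kyy] add [jkcj] -> 6 lines: plx ekjmu ori usmwf jkcj bvpo
Hunk 3: at line 1 remove [ori] add [hsxzi,ztaf,llqs] -> 8 lines: plx ekjmu hsxzi ztaf llqs usmwf jkcj bvpo
Hunk 4: at line 2 remove [ztaf,llqs] add [hrh,fewwe] -> 8 lines: plx ekjmu hsxzi hrh fewwe usmwf jkcj bvpo
Hunk 5: at line 2 remove [hrh,fewwe,usmwf] add [low,prg,gyl] -> 8 lines: plx ekjmu hsxzi low prg gyl jkcj bvpo
Final line count: 8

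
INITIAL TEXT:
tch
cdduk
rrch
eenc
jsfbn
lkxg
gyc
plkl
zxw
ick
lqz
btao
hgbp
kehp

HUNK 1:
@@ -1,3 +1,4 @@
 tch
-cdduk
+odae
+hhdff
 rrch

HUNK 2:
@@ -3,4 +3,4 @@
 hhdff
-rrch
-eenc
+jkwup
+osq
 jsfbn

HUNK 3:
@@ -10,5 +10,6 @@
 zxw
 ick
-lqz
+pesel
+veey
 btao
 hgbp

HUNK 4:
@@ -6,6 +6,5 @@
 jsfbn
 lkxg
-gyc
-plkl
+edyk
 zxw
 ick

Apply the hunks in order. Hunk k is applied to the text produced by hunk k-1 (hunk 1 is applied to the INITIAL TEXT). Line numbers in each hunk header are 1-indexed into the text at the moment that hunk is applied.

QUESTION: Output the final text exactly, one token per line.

Answer: tch
odae
hhdff
jkwup
osq
jsfbn
lkxg
edyk
zxw
ick
pesel
veey
btao
hgbp
kehp

Derivation:
Hunk 1: at line 1 remove [cdduk] add [odae,hhdff] -> 15 lines: tch odae hhdff rrch eenc jsfbn lkxg gyc plkl zxw ick lqz btao hgbp kehp
Hunk 2: at line 3 remove [rrch,eenc] add [jkwup,osq] -> 15 lines: tch odae hhdff jkwup osq jsfbn lkxg gyc plkl zxw ick lqz btao hgbp kehp
Hunk 3: at line 10 remove [lqz] add [pesel,veey] -> 16 lines: tch odae hhdff jkwup osq jsfbn lkxg gyc plkl zxw ick pesel veey btao hgbp kehp
Hunk 4: at line 6 remove [gyc,plkl] add [edyk] -> 15 lines: tch odae hhdff jkwup osq jsfbn lkxg edyk zxw ick pesel veey btao hgbp kehp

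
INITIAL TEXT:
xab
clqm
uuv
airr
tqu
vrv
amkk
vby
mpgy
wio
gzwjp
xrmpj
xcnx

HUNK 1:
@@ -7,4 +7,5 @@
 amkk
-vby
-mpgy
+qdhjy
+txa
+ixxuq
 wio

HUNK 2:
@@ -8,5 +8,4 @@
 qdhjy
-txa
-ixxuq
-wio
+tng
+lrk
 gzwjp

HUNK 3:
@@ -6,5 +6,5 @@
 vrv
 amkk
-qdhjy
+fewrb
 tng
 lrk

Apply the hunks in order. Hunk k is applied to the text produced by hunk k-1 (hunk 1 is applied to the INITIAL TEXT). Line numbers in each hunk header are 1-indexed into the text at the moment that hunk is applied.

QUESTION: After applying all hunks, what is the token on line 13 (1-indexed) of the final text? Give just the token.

Hunk 1: at line 7 remove [vby,mpgy] add [qdhjy,txa,ixxuq] -> 14 lines: xab clqm uuv airr tqu vrv amkk qdhjy txa ixxuq wio gzwjp xrmpj xcnx
Hunk 2: at line 8 remove [txa,ixxuq,wio] add [tng,lrk] -> 13 lines: xab clqm uuv airr tqu vrv amkk qdhjy tng lrk gzwjp xrmpj xcnx
Hunk 3: at line 6 remove [qdhjy] add [fewrb] -> 13 lines: xab clqm uuv airr tqu vrv amkk fewrb tng lrk gzwjp xrmpj xcnx
Final line 13: xcnx

Answer: xcnx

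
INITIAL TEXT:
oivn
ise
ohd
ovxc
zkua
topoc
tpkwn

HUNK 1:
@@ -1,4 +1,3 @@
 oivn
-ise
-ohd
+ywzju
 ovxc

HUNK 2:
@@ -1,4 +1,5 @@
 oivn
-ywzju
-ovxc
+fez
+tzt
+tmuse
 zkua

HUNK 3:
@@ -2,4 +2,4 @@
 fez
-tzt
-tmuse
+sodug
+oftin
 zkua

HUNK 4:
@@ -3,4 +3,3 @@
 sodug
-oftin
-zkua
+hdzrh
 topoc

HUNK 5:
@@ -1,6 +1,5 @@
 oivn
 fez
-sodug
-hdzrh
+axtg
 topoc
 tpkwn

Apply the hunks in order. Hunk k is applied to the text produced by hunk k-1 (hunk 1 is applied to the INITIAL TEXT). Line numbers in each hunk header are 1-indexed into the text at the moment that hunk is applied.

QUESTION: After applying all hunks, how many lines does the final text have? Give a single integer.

Hunk 1: at line 1 remove [ise,ohd] add [ywzju] -> 6 lines: oivn ywzju ovxc zkua topoc tpkwn
Hunk 2: at line 1 remove [ywzju,ovxc] add [fez,tzt,tmuse] -> 7 lines: oivn fez tzt tmuse zkua topoc tpkwn
Hunk 3: at line 2 remove [tzt,tmuse] add [sodug,oftin] -> 7 lines: oivn fez sodug oftin zkua topoc tpkwn
Hunk 4: at line 3 remove [oftin,zkua] add [hdzrh] -> 6 lines: oivn fez sodug hdzrh topoc tpkwn
Hunk 5: at line 1 remove [sodug,hdzrh] add [axtg] -> 5 lines: oivn fez axtg topoc tpkwn
Final line count: 5

Answer: 5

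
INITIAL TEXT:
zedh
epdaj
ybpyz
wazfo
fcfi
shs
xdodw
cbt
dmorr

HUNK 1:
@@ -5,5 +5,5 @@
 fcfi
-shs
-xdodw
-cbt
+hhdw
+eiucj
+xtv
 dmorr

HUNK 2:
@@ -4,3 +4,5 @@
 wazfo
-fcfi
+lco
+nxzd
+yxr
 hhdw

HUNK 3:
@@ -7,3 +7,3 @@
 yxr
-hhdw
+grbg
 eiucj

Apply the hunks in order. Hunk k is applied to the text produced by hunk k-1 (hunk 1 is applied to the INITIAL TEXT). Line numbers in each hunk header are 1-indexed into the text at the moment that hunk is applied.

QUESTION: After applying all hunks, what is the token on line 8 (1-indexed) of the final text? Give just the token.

Hunk 1: at line 5 remove [shs,xdodw,cbt] add [hhdw,eiucj,xtv] -> 9 lines: zedh epdaj ybpyz wazfo fcfi hhdw eiucj xtv dmorr
Hunk 2: at line 4 remove [fcfi] add [lco,nxzd,yxr] -> 11 lines: zedh epdaj ybpyz wazfo lco nxzd yxr hhdw eiucj xtv dmorr
Hunk 3: at line 7 remove [hhdw] add [grbg] -> 11 lines: zedh epdaj ybpyz wazfo lco nxzd yxr grbg eiucj xtv dmorr
Final line 8: grbg

Answer: grbg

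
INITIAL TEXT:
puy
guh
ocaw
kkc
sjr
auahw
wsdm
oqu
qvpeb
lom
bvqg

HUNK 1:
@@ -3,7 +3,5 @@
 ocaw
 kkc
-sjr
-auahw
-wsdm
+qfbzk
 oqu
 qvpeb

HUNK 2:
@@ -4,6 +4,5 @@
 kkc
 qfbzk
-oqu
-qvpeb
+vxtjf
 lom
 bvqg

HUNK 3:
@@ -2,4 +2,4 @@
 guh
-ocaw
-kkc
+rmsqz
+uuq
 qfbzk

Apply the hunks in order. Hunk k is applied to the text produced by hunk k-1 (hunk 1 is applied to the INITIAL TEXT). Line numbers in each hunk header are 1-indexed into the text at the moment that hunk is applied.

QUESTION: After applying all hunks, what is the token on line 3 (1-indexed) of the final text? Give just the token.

Answer: rmsqz

Derivation:
Hunk 1: at line 3 remove [sjr,auahw,wsdm] add [qfbzk] -> 9 lines: puy guh ocaw kkc qfbzk oqu qvpeb lom bvqg
Hunk 2: at line 4 remove [oqu,qvpeb] add [vxtjf] -> 8 lines: puy guh ocaw kkc qfbzk vxtjf lom bvqg
Hunk 3: at line 2 remove [ocaw,kkc] add [rmsqz,uuq] -> 8 lines: puy guh rmsqz uuq qfbzk vxtjf lom bvqg
Final line 3: rmsqz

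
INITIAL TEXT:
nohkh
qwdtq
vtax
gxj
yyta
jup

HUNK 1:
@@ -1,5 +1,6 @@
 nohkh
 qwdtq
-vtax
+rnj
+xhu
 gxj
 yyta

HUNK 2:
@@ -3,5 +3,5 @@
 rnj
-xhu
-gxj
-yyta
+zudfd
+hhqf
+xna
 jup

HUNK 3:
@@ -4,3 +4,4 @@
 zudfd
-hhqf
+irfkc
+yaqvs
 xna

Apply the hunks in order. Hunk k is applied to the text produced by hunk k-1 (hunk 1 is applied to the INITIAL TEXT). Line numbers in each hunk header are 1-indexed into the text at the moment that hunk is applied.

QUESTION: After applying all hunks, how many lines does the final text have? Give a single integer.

Answer: 8

Derivation:
Hunk 1: at line 1 remove [vtax] add [rnj,xhu] -> 7 lines: nohkh qwdtq rnj xhu gxj yyta jup
Hunk 2: at line 3 remove [xhu,gxj,yyta] add [zudfd,hhqf,xna] -> 7 lines: nohkh qwdtq rnj zudfd hhqf xna jup
Hunk 3: at line 4 remove [hhqf] add [irfkc,yaqvs] -> 8 lines: nohkh qwdtq rnj zudfd irfkc yaqvs xna jup
Final line count: 8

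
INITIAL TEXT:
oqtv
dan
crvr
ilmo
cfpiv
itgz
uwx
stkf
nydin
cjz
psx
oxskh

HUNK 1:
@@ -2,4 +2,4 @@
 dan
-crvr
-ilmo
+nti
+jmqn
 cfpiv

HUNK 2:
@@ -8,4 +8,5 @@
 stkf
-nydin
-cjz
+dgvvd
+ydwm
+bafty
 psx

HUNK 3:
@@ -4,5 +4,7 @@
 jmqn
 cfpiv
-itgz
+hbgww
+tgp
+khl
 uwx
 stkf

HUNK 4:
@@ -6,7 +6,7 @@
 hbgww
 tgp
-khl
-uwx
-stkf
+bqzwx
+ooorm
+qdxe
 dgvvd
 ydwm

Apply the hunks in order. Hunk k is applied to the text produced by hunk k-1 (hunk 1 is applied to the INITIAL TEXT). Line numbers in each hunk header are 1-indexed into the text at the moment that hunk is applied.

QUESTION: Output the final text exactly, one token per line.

Answer: oqtv
dan
nti
jmqn
cfpiv
hbgww
tgp
bqzwx
ooorm
qdxe
dgvvd
ydwm
bafty
psx
oxskh

Derivation:
Hunk 1: at line 2 remove [crvr,ilmo] add [nti,jmqn] -> 12 lines: oqtv dan nti jmqn cfpiv itgz uwx stkf nydin cjz psx oxskh
Hunk 2: at line 8 remove [nydin,cjz] add [dgvvd,ydwm,bafty] -> 13 lines: oqtv dan nti jmqn cfpiv itgz uwx stkf dgvvd ydwm bafty psx oxskh
Hunk 3: at line 4 remove [itgz] add [hbgww,tgp,khl] -> 15 lines: oqtv dan nti jmqn cfpiv hbgww tgp khl uwx stkf dgvvd ydwm bafty psx oxskh
Hunk 4: at line 6 remove [khl,uwx,stkf] add [bqzwx,ooorm,qdxe] -> 15 lines: oqtv dan nti jmqn cfpiv hbgww tgp bqzwx ooorm qdxe dgvvd ydwm bafty psx oxskh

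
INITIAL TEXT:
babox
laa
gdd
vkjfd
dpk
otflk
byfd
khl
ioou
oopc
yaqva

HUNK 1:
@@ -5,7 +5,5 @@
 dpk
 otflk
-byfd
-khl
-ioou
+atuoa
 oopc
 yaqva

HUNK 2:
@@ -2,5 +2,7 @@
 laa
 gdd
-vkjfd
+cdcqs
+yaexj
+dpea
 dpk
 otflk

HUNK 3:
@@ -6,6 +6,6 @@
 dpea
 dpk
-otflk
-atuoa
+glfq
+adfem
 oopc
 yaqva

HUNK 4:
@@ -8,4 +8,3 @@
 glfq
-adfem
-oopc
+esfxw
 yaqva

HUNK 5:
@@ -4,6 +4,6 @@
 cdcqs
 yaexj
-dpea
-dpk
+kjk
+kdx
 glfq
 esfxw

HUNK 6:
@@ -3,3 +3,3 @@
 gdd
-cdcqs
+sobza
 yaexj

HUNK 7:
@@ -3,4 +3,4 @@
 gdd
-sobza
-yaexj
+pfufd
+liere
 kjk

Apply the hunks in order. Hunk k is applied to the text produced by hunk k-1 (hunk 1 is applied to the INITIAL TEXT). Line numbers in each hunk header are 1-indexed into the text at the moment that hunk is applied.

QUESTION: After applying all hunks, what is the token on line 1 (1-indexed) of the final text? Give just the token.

Answer: babox

Derivation:
Hunk 1: at line 5 remove [byfd,khl,ioou] add [atuoa] -> 9 lines: babox laa gdd vkjfd dpk otflk atuoa oopc yaqva
Hunk 2: at line 2 remove [vkjfd] add [cdcqs,yaexj,dpea] -> 11 lines: babox laa gdd cdcqs yaexj dpea dpk otflk atuoa oopc yaqva
Hunk 3: at line 6 remove [otflk,atuoa] add [glfq,adfem] -> 11 lines: babox laa gdd cdcqs yaexj dpea dpk glfq adfem oopc yaqva
Hunk 4: at line 8 remove [adfem,oopc] add [esfxw] -> 10 lines: babox laa gdd cdcqs yaexj dpea dpk glfq esfxw yaqva
Hunk 5: at line 4 remove [dpea,dpk] add [kjk,kdx] -> 10 lines: babox laa gdd cdcqs yaexj kjk kdx glfq esfxw yaqva
Hunk 6: at line 3 remove [cdcqs] add [sobza] -> 10 lines: babox laa gdd sobza yaexj kjk kdx glfq esfxw yaqva
Hunk 7: at line 3 remove [sobza,yaexj] add [pfufd,liere] -> 10 lines: babox laa gdd pfufd liere kjk kdx glfq esfxw yaqva
Final line 1: babox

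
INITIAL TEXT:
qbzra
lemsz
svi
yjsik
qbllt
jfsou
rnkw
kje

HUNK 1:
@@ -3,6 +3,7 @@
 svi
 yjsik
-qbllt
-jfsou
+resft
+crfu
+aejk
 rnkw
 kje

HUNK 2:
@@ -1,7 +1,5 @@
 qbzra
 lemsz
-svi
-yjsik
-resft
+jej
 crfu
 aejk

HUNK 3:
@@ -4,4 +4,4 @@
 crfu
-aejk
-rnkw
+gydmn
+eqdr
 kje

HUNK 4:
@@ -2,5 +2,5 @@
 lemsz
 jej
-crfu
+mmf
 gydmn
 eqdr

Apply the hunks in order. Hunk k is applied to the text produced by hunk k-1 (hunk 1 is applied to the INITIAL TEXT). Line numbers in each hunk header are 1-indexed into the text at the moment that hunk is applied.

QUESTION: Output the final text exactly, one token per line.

Answer: qbzra
lemsz
jej
mmf
gydmn
eqdr
kje

Derivation:
Hunk 1: at line 3 remove [qbllt,jfsou] add [resft,crfu,aejk] -> 9 lines: qbzra lemsz svi yjsik resft crfu aejk rnkw kje
Hunk 2: at line 1 remove [svi,yjsik,resft] add [jej] -> 7 lines: qbzra lemsz jej crfu aejk rnkw kje
Hunk 3: at line 4 remove [aejk,rnkw] add [gydmn,eqdr] -> 7 lines: qbzra lemsz jej crfu gydmn eqdr kje
Hunk 4: at line 2 remove [crfu] add [mmf] -> 7 lines: qbzra lemsz jej mmf gydmn eqdr kje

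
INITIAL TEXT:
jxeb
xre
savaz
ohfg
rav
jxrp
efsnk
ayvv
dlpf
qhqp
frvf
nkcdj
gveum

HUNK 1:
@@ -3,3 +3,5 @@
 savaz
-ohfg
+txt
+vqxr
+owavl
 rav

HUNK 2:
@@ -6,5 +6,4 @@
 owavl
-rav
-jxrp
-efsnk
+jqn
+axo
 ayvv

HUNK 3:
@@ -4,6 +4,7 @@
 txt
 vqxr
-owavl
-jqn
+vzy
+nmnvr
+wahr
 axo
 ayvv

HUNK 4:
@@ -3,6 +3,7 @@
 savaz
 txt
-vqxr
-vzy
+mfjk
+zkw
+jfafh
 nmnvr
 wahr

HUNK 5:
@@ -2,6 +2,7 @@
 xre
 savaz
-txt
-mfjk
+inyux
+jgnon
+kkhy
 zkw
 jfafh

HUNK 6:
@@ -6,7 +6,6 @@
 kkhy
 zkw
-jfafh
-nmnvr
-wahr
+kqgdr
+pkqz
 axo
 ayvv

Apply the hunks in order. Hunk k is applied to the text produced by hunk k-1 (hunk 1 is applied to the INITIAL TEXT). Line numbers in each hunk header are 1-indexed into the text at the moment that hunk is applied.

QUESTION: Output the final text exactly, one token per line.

Hunk 1: at line 3 remove [ohfg] add [txt,vqxr,owavl] -> 15 lines: jxeb xre savaz txt vqxr owavl rav jxrp efsnk ayvv dlpf qhqp frvf nkcdj gveum
Hunk 2: at line 6 remove [rav,jxrp,efsnk] add [jqn,axo] -> 14 lines: jxeb xre savaz txt vqxr owavl jqn axo ayvv dlpf qhqp frvf nkcdj gveum
Hunk 3: at line 4 remove [owavl,jqn] add [vzy,nmnvr,wahr] -> 15 lines: jxeb xre savaz txt vqxr vzy nmnvr wahr axo ayvv dlpf qhqp frvf nkcdj gveum
Hunk 4: at line 3 remove [vqxr,vzy] add [mfjk,zkw,jfafh] -> 16 lines: jxeb xre savaz txt mfjk zkw jfafh nmnvr wahr axo ayvv dlpf qhqp frvf nkcdj gveum
Hunk 5: at line 2 remove [txt,mfjk] add [inyux,jgnon,kkhy] -> 17 lines: jxeb xre savaz inyux jgnon kkhy zkw jfafh nmnvr wahr axo ayvv dlpf qhqp frvf nkcdj gveum
Hunk 6: at line 6 remove [jfafh,nmnvr,wahr] add [kqgdr,pkqz] -> 16 lines: jxeb xre savaz inyux jgnon kkhy zkw kqgdr pkqz axo ayvv dlpf qhqp frvf nkcdj gveum

Answer: jxeb
xre
savaz
inyux
jgnon
kkhy
zkw
kqgdr
pkqz
axo
ayvv
dlpf
qhqp
frvf
nkcdj
gveum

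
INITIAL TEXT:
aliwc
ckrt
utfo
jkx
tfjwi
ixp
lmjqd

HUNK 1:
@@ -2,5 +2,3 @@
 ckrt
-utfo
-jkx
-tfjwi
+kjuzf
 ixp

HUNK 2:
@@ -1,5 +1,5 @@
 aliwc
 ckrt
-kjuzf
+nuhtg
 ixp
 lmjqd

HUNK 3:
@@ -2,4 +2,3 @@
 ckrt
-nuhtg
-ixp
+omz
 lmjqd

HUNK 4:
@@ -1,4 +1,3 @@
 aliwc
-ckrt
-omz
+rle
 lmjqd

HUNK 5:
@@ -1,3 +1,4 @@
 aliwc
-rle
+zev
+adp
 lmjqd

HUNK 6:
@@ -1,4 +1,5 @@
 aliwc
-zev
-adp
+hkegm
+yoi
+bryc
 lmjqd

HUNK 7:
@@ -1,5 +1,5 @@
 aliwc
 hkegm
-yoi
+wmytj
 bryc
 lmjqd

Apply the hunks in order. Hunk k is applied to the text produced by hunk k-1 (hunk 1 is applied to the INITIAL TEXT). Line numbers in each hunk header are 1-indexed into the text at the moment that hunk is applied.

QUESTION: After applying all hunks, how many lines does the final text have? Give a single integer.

Hunk 1: at line 2 remove [utfo,jkx,tfjwi] add [kjuzf] -> 5 lines: aliwc ckrt kjuzf ixp lmjqd
Hunk 2: at line 1 remove [kjuzf] add [nuhtg] -> 5 lines: aliwc ckrt nuhtg ixp lmjqd
Hunk 3: at line 2 remove [nuhtg,ixp] add [omz] -> 4 lines: aliwc ckrt omz lmjqd
Hunk 4: at line 1 remove [ckrt,omz] add [rle] -> 3 lines: aliwc rle lmjqd
Hunk 5: at line 1 remove [rle] add [zev,adp] -> 4 lines: aliwc zev adp lmjqd
Hunk 6: at line 1 remove [zev,adp] add [hkegm,yoi,bryc] -> 5 lines: aliwc hkegm yoi bryc lmjqd
Hunk 7: at line 1 remove [yoi] add [wmytj] -> 5 lines: aliwc hkegm wmytj bryc lmjqd
Final line count: 5

Answer: 5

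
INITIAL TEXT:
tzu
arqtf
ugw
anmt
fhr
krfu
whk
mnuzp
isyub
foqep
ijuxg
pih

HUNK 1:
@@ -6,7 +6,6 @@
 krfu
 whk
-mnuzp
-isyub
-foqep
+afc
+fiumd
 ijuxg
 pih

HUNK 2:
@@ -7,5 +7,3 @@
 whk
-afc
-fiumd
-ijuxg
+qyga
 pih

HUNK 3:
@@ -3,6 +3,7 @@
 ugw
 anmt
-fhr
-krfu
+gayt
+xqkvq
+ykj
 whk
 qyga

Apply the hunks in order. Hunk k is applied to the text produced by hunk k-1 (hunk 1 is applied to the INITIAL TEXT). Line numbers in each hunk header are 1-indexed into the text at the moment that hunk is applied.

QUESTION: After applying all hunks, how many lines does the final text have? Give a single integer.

Answer: 10

Derivation:
Hunk 1: at line 6 remove [mnuzp,isyub,foqep] add [afc,fiumd] -> 11 lines: tzu arqtf ugw anmt fhr krfu whk afc fiumd ijuxg pih
Hunk 2: at line 7 remove [afc,fiumd,ijuxg] add [qyga] -> 9 lines: tzu arqtf ugw anmt fhr krfu whk qyga pih
Hunk 3: at line 3 remove [fhr,krfu] add [gayt,xqkvq,ykj] -> 10 lines: tzu arqtf ugw anmt gayt xqkvq ykj whk qyga pih
Final line count: 10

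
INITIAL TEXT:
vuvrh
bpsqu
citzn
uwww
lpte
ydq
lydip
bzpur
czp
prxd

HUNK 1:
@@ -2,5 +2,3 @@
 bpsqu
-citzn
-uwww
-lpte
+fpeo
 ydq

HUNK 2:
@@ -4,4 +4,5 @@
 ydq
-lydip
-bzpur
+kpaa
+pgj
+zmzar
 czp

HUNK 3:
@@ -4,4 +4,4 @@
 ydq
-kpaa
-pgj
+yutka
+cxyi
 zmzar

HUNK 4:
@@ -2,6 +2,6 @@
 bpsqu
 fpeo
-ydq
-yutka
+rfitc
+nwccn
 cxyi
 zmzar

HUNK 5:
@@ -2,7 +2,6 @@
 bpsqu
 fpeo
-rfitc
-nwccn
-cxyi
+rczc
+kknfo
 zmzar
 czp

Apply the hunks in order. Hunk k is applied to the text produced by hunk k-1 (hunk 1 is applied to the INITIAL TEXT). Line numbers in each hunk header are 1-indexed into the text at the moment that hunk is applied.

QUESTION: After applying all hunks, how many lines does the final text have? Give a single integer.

Hunk 1: at line 2 remove [citzn,uwww,lpte] add [fpeo] -> 8 lines: vuvrh bpsqu fpeo ydq lydip bzpur czp prxd
Hunk 2: at line 4 remove [lydip,bzpur] add [kpaa,pgj,zmzar] -> 9 lines: vuvrh bpsqu fpeo ydq kpaa pgj zmzar czp prxd
Hunk 3: at line 4 remove [kpaa,pgj] add [yutka,cxyi] -> 9 lines: vuvrh bpsqu fpeo ydq yutka cxyi zmzar czp prxd
Hunk 4: at line 2 remove [ydq,yutka] add [rfitc,nwccn] -> 9 lines: vuvrh bpsqu fpeo rfitc nwccn cxyi zmzar czp prxd
Hunk 5: at line 2 remove [rfitc,nwccn,cxyi] add [rczc,kknfo] -> 8 lines: vuvrh bpsqu fpeo rczc kknfo zmzar czp prxd
Final line count: 8

Answer: 8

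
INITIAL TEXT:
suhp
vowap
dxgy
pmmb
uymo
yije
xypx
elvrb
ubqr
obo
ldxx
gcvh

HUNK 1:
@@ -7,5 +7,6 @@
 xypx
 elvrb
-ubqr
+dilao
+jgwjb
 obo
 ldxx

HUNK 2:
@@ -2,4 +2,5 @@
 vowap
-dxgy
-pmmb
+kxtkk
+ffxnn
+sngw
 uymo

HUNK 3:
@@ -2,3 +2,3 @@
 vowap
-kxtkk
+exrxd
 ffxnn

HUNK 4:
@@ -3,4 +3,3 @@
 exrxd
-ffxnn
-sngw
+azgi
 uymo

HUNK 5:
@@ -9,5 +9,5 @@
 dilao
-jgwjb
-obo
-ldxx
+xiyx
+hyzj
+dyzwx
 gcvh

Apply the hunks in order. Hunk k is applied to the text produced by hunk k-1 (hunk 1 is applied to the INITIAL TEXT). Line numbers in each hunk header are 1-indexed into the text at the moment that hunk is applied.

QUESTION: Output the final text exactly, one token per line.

Hunk 1: at line 7 remove [ubqr] add [dilao,jgwjb] -> 13 lines: suhp vowap dxgy pmmb uymo yije xypx elvrb dilao jgwjb obo ldxx gcvh
Hunk 2: at line 2 remove [dxgy,pmmb] add [kxtkk,ffxnn,sngw] -> 14 lines: suhp vowap kxtkk ffxnn sngw uymo yije xypx elvrb dilao jgwjb obo ldxx gcvh
Hunk 3: at line 2 remove [kxtkk] add [exrxd] -> 14 lines: suhp vowap exrxd ffxnn sngw uymo yije xypx elvrb dilao jgwjb obo ldxx gcvh
Hunk 4: at line 3 remove [ffxnn,sngw] add [azgi] -> 13 lines: suhp vowap exrxd azgi uymo yije xypx elvrb dilao jgwjb obo ldxx gcvh
Hunk 5: at line 9 remove [jgwjb,obo,ldxx] add [xiyx,hyzj,dyzwx] -> 13 lines: suhp vowap exrxd azgi uymo yije xypx elvrb dilao xiyx hyzj dyzwx gcvh

Answer: suhp
vowap
exrxd
azgi
uymo
yije
xypx
elvrb
dilao
xiyx
hyzj
dyzwx
gcvh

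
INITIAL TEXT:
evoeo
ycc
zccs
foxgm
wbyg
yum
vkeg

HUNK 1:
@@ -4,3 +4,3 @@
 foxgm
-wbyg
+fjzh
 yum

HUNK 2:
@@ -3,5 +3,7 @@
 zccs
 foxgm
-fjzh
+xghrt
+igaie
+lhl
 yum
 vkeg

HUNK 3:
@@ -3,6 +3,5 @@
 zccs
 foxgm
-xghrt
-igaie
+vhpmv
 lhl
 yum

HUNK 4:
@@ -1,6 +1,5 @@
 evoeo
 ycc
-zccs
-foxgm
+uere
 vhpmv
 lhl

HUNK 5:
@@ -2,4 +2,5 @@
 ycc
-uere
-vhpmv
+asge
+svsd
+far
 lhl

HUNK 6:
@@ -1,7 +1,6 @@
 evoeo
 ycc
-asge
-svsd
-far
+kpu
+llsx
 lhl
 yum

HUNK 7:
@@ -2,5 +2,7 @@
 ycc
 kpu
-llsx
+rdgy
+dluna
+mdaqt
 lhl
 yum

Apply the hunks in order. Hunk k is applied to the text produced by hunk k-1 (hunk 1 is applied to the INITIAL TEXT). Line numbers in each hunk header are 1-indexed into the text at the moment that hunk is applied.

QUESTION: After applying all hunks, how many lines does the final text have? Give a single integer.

Answer: 9

Derivation:
Hunk 1: at line 4 remove [wbyg] add [fjzh] -> 7 lines: evoeo ycc zccs foxgm fjzh yum vkeg
Hunk 2: at line 3 remove [fjzh] add [xghrt,igaie,lhl] -> 9 lines: evoeo ycc zccs foxgm xghrt igaie lhl yum vkeg
Hunk 3: at line 3 remove [xghrt,igaie] add [vhpmv] -> 8 lines: evoeo ycc zccs foxgm vhpmv lhl yum vkeg
Hunk 4: at line 1 remove [zccs,foxgm] add [uere] -> 7 lines: evoeo ycc uere vhpmv lhl yum vkeg
Hunk 5: at line 2 remove [uere,vhpmv] add [asge,svsd,far] -> 8 lines: evoeo ycc asge svsd far lhl yum vkeg
Hunk 6: at line 1 remove [asge,svsd,far] add [kpu,llsx] -> 7 lines: evoeo ycc kpu llsx lhl yum vkeg
Hunk 7: at line 2 remove [llsx] add [rdgy,dluna,mdaqt] -> 9 lines: evoeo ycc kpu rdgy dluna mdaqt lhl yum vkeg
Final line count: 9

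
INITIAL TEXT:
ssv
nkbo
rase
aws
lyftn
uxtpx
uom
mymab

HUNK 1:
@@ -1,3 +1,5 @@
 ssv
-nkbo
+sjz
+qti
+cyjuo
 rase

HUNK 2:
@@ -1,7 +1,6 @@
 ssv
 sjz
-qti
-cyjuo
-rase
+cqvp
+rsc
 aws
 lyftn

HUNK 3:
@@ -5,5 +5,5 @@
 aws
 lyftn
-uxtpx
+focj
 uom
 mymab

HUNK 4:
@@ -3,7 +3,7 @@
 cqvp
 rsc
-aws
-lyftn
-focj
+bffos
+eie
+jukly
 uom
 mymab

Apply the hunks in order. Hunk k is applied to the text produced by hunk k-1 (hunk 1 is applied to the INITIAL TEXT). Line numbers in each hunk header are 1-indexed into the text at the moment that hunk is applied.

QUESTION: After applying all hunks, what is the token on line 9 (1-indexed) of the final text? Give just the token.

Hunk 1: at line 1 remove [nkbo] add [sjz,qti,cyjuo] -> 10 lines: ssv sjz qti cyjuo rase aws lyftn uxtpx uom mymab
Hunk 2: at line 1 remove [qti,cyjuo,rase] add [cqvp,rsc] -> 9 lines: ssv sjz cqvp rsc aws lyftn uxtpx uom mymab
Hunk 3: at line 5 remove [uxtpx] add [focj] -> 9 lines: ssv sjz cqvp rsc aws lyftn focj uom mymab
Hunk 4: at line 3 remove [aws,lyftn,focj] add [bffos,eie,jukly] -> 9 lines: ssv sjz cqvp rsc bffos eie jukly uom mymab
Final line 9: mymab

Answer: mymab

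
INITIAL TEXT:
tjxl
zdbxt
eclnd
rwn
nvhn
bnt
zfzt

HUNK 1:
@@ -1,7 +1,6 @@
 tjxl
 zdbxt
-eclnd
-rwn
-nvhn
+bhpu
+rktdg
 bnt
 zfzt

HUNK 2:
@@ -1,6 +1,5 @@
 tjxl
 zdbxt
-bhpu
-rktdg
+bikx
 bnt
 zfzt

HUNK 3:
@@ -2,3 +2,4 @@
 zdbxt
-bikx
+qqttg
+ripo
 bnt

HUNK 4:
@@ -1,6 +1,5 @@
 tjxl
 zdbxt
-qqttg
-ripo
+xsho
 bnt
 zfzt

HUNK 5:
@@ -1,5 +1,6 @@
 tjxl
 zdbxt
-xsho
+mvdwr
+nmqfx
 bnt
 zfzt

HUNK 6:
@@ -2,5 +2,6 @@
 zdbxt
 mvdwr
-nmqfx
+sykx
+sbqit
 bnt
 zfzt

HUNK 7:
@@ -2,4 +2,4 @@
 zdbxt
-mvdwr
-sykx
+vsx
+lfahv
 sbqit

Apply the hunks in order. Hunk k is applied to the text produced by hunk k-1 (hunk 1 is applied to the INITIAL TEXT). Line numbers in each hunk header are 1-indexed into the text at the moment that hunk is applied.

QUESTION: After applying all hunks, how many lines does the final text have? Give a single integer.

Hunk 1: at line 1 remove [eclnd,rwn,nvhn] add [bhpu,rktdg] -> 6 lines: tjxl zdbxt bhpu rktdg bnt zfzt
Hunk 2: at line 1 remove [bhpu,rktdg] add [bikx] -> 5 lines: tjxl zdbxt bikx bnt zfzt
Hunk 3: at line 2 remove [bikx] add [qqttg,ripo] -> 6 lines: tjxl zdbxt qqttg ripo bnt zfzt
Hunk 4: at line 1 remove [qqttg,ripo] add [xsho] -> 5 lines: tjxl zdbxt xsho bnt zfzt
Hunk 5: at line 1 remove [xsho] add [mvdwr,nmqfx] -> 6 lines: tjxl zdbxt mvdwr nmqfx bnt zfzt
Hunk 6: at line 2 remove [nmqfx] add [sykx,sbqit] -> 7 lines: tjxl zdbxt mvdwr sykx sbqit bnt zfzt
Hunk 7: at line 2 remove [mvdwr,sykx] add [vsx,lfahv] -> 7 lines: tjxl zdbxt vsx lfahv sbqit bnt zfzt
Final line count: 7

Answer: 7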